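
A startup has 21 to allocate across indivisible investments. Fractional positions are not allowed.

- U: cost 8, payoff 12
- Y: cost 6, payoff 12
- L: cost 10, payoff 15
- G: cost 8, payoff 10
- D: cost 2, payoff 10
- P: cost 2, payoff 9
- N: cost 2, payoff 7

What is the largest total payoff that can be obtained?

50

Take U, Y, D, P, and N: cost 8 + 6 + 2 + 2 + 2 = 20 ≤ 21, payoff 12 + 12 + 10 + 9 + 7 = 50.
No other feasible combination does better.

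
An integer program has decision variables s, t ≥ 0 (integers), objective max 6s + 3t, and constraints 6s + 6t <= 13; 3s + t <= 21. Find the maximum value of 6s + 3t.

12

Relaxing integrality, the LP optimum is 13.00 at (s,t) = (2.17, 0), which is not an integer point.
(s,t)=(2,0): 6·2+6·0=12≤13, 3·2+1·0=6≤21, objective 12.
(s,t)=(1,1): 6·1+6·1=12≤13, 3·1+1·1=4≤21, objective 9.
(s,t)=(1,0): 6·1+6·0=6≤13, 3·1+1·0=3≤21, objective 6.
The best lattice point is (2,0), giving 12.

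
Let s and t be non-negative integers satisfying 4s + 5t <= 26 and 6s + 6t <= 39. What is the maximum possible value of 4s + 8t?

The continuous relaxation peaks at (0, 5.2) with value 41.60; rounding to a feasible lattice point costs some objective.
(s,t)=(0,5): 4·0+5·5=25≤26, 6·0+6·5=30≤39, objective 40.
(s,t)=(1,4): 4·1+5·4=24≤26, 6·1+6·4=30≤39, objective 36.
The best lattice point is (0,5), giving 40.

40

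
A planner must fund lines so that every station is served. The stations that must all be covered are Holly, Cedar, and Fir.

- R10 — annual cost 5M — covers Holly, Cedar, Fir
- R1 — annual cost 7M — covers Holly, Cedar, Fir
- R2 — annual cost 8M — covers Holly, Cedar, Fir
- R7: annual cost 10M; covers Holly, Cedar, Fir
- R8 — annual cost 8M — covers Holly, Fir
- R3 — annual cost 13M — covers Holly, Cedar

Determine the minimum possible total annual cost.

5

This is a weighted set-cover instance.
R10 alone covers Holly, Cedar, Fir — every station.
Total annual cost: 5.
No cover costs less than 5.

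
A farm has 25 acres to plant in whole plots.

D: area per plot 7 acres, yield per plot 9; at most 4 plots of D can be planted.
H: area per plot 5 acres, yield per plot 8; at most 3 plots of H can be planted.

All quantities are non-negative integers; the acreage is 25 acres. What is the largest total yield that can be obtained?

34

H has the best ratio (8/5); taking only H gives at most 3×8 = 24 (stopped by the supply cap of 3).
Mixing does better — 2×D and 2×H: area 24 ≤ 25, yield 2·9 + 2·8 = 34.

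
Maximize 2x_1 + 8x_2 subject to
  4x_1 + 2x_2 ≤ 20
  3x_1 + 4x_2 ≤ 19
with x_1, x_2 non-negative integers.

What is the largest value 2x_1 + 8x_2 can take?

34

Relaxing integrality, the LP optimum is 38.00 at (x_1,x_2) = (0, 4.75), which is not an integer point.
(x_1,x_2)=(1,4): 4·1+2·4=12≤20, 3·1+4·4=19≤19, objective 34.
(x_1,x_2)=(0,4): 4·0+2·4=8≤20, 3·0+4·4=16≤19, objective 32.
(x_1,x_2)=(2,3): 4·2+2·3=14≤20, 3·2+4·3=18≤19, objective 28.
The best lattice point is (1,4), giving 34.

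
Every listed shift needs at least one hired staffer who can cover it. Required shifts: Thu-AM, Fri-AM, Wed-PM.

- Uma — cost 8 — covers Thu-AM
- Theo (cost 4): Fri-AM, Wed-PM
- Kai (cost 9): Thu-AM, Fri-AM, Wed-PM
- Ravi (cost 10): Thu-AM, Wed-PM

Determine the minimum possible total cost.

9

This is an integer covering problem.
The greedy cost-per-new-shift heuristic would pick Theo and Uma for 12, but a cheaper cover exists.
Kai alone covers Thu-AM, Fri-AM, Wed-PM — every shift.
Total cost: 9.
No cover costs less than 9.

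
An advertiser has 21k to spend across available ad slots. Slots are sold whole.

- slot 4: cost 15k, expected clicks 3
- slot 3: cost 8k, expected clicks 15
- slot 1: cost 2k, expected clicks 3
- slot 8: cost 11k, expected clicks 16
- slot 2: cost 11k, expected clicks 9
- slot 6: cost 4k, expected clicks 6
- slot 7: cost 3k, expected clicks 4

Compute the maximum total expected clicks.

34

slot 3 + slot 8: cost 8 + 11 = 19 ≤ 21, expected clicks 15 + 16 = 31.
slot 1 + slot 8 + slot 6 + slot 7: cost 2 + 11 + 4 + 3 = 20 ≤ 21, expected clicks 3 + 16 + 6 + 4 = 29.
slot 3 + slot 1 + slot 8: cost 8 + 2 + 11 = 21 ≤ 21, expected clicks 15 + 3 + 16 = 34.
Best is slot 3, slot 1, and slot 8 with total expected clicks 34.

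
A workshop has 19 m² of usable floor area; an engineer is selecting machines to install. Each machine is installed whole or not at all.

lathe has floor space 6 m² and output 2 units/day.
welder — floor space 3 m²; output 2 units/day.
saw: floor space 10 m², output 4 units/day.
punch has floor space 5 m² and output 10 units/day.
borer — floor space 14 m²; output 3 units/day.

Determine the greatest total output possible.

welder + saw + punch: floor space 3 + 10 + 5 = 18 ≤ 19, output 2 + 4 + 10 = 16.
lathe + welder + punch: floor space 6 + 3 + 5 = 14 ≤ 19, output 2 + 2 + 10 = 14.
saw + punch: floor space 10 + 5 = 15 ≤ 19, output 4 + 10 = 14.
Best is welder, saw, and punch with total output 16.

16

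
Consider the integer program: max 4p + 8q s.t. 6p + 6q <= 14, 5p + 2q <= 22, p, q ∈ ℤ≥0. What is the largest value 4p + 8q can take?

16

Relaxing integrality, the LP optimum is 18.67 at (p,q) = (0, 2.33), which is not an integer point.
(p,q)=(0,2): 6·0+6·2=12≤14, 5·0+2·2=4≤22, objective 16.
(p,q)=(1,1): 6·1+6·1=12≤14, 5·1+2·1=7≤22, objective 12.
The best lattice point is (0,2), giving 16.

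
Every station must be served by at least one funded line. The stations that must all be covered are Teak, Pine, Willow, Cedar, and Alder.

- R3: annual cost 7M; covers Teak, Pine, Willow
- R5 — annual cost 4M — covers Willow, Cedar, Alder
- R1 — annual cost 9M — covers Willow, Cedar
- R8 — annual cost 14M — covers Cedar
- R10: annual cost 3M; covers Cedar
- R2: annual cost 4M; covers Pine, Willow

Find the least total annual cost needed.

11

Choose R3 and R5: together they cover Teak, Pine, Willow, Cedar, Alder — every station.
Total annual cost: 7 + 4 = 11.
No cover costs less than 11.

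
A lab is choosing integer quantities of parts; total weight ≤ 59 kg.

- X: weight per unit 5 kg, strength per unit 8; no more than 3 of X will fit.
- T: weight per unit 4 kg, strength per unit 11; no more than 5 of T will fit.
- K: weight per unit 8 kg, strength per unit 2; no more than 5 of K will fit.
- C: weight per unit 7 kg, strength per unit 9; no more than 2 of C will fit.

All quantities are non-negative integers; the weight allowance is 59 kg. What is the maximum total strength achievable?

99

3×X, 5×T, and 2×C: weight 49 ≤ 59, strength 3·8 + 5·11 + 2·9 = 97.
3×X, 5×T, 1×K, and 2×C: weight 57 ≤ 59, strength 3·8 + 5·11 + 1·2 + 2·9 = 99.
Best is 99.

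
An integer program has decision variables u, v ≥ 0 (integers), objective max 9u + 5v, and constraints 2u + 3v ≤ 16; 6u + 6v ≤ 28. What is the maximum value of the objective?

(u,v)=(4,0) is feasible, giving 36.
(u,v)=(3,1) is feasible, giving 32.
The best lattice point is (4,0), giving 36.

36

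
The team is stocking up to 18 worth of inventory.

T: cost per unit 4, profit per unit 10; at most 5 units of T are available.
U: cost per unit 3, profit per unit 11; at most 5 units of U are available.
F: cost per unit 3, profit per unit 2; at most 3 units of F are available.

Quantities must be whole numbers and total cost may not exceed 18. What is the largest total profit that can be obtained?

This is a bounded integer knapsack.
Take 5×U and 1×F: cost 18 ≤ 18, profit 5·11 + 1·2 = 57.
U has the best ratio (11/3) and is taken to its limit of 5; remaining capacity is filled optimally with the others.

57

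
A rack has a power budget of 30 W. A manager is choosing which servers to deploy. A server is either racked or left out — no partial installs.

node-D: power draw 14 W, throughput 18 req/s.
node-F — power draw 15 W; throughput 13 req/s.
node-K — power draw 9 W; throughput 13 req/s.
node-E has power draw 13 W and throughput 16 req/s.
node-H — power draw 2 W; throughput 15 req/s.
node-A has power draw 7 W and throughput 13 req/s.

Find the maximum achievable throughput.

49

Allowing fractional choices, the relaxed optimum would be about 56.4, but servers are indivisible.
node-D + node-H + node-A: power draw 14 + 2 + 7 = 23 ≤ 30, throughput 18 + 15 + 13 = 46.
node-D + node-K + node-H: power draw 14 + 9 + 2 = 25 ≤ 30, throughput 18 + 13 + 15 = 46.
node-D + node-E + node-H: power draw 14 + 13 + 2 = 29 ≤ 30, throughput 18 + 16 + 15 = 49.
Best is node-D, node-E, and node-H with total throughput 49.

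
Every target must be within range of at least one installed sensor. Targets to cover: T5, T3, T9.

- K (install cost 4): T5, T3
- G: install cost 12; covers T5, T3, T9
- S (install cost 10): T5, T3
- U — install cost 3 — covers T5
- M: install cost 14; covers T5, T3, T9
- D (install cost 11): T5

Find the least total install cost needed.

The greedy cost-per-new-target heuristic would pick K and G for 16, but a cheaper cover exists.
G alone covers T5, T3, T9 — every target.
Total install cost: 12.
No cover costs less than 12.

12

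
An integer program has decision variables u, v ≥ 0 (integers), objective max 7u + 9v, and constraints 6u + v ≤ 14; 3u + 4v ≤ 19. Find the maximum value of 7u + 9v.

43

(u,v)=(1,4) is feasible, giving 43.
(u,v)=(0,4) is feasible, giving 36.
(u,v)=(1,3) is feasible, giving 34.
(u,v)=(2,2) is feasible, giving 32.
No feasible integer point exceeds 43.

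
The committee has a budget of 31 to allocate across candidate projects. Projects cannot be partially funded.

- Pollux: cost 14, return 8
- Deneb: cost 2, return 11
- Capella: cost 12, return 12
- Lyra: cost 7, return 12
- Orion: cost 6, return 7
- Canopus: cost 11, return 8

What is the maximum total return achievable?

Deneb + Capella + Lyra + Orion: cost 2 + 12 + 7 + 6 = 27 ≤ 31, return 11 + 12 + 12 + 7 = 42.
Deneb + Lyra + Orion + Canopus: cost 2 + 7 + 6 + 11 = 26 ≤ 31, return 11 + 12 + 7 + 8 = 38.
Best is Deneb, Capella, Lyra, and Orion with total return 42.

42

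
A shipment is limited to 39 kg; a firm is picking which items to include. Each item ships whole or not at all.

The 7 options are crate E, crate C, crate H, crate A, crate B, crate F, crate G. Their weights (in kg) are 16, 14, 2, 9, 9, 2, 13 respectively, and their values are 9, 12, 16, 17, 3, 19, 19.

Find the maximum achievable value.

Allowing fractional choices, the relaxed optimum would be about 82.1, but items are indivisible.
crate C + crate H + crate A + crate B + crate F: weight 14 + 2 + 9 + 9 + 2 = 36 ≤ 39, value 12 + 16 + 17 + 3 + 19 = 67.
crate H + crate A + crate B + crate F + crate G: weight 2 + 9 + 9 + 2 + 13 = 35 ≤ 39, value 16 + 17 + 3 + 19 + 19 = 74.
crate H + crate A + crate F + crate G: weight 2 + 9 + 2 + 13 = 26 ≤ 39, value 16 + 17 + 19 + 19 = 71.
Best is crate H, crate A, crate B, crate F, and crate G with total value 74.

74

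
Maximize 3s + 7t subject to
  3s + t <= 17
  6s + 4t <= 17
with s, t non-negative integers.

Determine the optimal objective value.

28

(s,t)=(0,4) is feasible, giving 28.
(s,t)=(0,3) is feasible, giving 21.
No feasible integer point exceeds 28.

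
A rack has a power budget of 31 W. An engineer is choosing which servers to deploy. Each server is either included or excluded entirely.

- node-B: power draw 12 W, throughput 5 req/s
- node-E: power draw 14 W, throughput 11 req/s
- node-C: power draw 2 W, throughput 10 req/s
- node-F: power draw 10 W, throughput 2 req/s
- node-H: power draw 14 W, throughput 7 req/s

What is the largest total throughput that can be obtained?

node-E + node-C + node-F: power draw 14 + 2 + 10 = 26 ≤ 31, throughput 11 + 10 + 2 = 23.
node-B + node-E + node-C: power draw 12 + 14 + 2 = 28 ≤ 31, throughput 5 + 11 + 10 = 26.
node-E + node-C + node-H: power draw 14 + 2 + 14 = 30 ≤ 31, throughput 11 + 10 + 7 = 28.
Best is node-E, node-C, and node-H with total throughput 28.

28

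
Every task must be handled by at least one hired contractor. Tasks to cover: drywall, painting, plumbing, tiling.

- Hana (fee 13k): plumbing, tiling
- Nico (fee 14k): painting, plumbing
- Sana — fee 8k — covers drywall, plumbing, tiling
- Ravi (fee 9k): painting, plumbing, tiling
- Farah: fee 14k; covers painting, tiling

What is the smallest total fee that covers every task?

Choose Sana and Ravi: together they cover drywall, painting, plumbing, tiling — every task.
Total fee: 8 + 9 = 17.
No cover costs less than 17.

17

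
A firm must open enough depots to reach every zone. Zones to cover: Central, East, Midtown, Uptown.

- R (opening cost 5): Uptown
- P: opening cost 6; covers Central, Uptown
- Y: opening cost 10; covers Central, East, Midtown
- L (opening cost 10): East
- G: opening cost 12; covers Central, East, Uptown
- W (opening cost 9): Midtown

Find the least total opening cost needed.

This is a weighted set-cover instance.
Choose R and Y: together they cover Central, East, Midtown, Uptown — every zone.
Total opening cost: 5 + 10 = 15.

15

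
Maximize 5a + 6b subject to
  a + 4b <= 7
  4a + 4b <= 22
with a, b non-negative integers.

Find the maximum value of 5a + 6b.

Relaxing integrality, the LP optimum is 28.00 at (a,b) = (5, 0.5), which is not an integer point.
(a,b)=(5,0): 1·5+4·0=5≤7, 4·5+4·0=20≤22, objective 25.
(a,b)=(4,0): 1·4+4·0=4≤7, 4·4+4·0=16≤22, objective 20.
Maximum is 25 at (a,b)=(5,0).

25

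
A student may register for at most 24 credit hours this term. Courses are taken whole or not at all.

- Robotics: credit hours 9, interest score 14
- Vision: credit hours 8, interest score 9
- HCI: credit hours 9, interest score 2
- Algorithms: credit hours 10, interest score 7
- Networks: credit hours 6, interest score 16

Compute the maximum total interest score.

Allowing fractional choices, the relaxed optimum would be about 39.7, but courses are indivisible.
Robotics + HCI + Networks: credit hours 9 + 9 + 6 = 24 ≤ 24, interest score 14 + 2 + 16 = 32.
Robotics + Vision + Networks: credit hours 9 + 8 + 6 = 23 ≤ 24, interest score 14 + 9 + 16 = 39.
Best is Robotics, Vision, and Networks with total interest score 39.

39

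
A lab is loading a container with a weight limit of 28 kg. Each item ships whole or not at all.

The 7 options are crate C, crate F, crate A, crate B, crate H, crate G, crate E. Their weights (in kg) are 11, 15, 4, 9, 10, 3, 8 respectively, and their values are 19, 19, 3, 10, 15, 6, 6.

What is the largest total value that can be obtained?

crate C + crate H + crate G: weight 11 + 10 + 3 = 24 ≤ 28, value 19 + 15 + 6 = 40.
crate C + crate A + crate H + crate G: weight 11 + 4 + 10 + 3 = 28 ≤ 28, value 19 + 3 + 15 + 6 = 43.
crate F + crate H + crate G: weight 15 + 10 + 3 = 28 ≤ 28, value 19 + 15 + 6 = 40.
Best is crate C, crate A, crate H, and crate G with total value 43.

43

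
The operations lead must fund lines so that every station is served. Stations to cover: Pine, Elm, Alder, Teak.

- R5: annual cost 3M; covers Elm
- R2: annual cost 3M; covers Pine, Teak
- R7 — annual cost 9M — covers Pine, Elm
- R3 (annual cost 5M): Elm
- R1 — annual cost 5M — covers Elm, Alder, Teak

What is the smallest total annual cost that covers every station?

8

Choose R2 and R1: together they cover Pine, Elm, Alder, Teak — every station.
Total annual cost: 3 + 5 = 8.
No cover costs less than 8.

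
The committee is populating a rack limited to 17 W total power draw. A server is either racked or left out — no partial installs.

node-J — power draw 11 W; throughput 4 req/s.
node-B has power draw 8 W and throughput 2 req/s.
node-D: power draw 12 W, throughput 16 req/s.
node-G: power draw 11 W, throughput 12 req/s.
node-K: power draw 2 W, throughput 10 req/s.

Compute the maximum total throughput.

26

This is a 0-1 knapsack instance.
Allowing fractional choices, the relaxed optimum would be about 29.3, but servers are indivisible.
node-G + node-K: power draw 11 + 2 = 13 ≤ 17, throughput 12 + 10 = 22.
node-D + node-K: power draw 12 + 2 = 14 ≤ 17, throughput 16 + 10 = 26.
node-D: power draw 12 ≤ 17, throughput 16.
Best is node-D and node-K with total throughput 26.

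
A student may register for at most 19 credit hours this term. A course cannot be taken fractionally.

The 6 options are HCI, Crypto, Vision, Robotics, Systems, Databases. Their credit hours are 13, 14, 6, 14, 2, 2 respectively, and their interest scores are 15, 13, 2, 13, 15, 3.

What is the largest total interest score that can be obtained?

33

HCI + Systems + Databases: credit hours 13 + 2 + 2 = 17 ≤ 19, interest score 15 + 15 + 3 = 33.
Crypto + Systems + Databases: credit hours 14 + 2 + 2 = 18 ≤ 19, interest score 13 + 15 + 3 = 31.
Best is HCI, Systems, and Databases with total interest score 33.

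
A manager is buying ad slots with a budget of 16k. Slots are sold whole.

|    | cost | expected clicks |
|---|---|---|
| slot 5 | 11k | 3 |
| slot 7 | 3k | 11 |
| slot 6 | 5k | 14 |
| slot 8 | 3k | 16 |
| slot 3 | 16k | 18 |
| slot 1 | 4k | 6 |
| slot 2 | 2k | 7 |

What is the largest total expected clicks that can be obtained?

48

slot 6 + slot 8 + slot 1 + slot 2: cost 5 + 3 + 4 + 2 = 14 ≤ 16, expected clicks 14 + 16 + 6 + 7 = 43.
slot 7 + slot 6 + slot 8 + slot 1: cost 3 + 5 + 3 + 4 = 15 ≤ 16, expected clicks 11 + 14 + 16 + 6 = 47.
slot 7 + slot 6 + slot 8 + slot 2: cost 3 + 5 + 3 + 2 = 13 ≤ 16, expected clicks 11 + 14 + 16 + 7 = 48.
Best is slot 7, slot 6, slot 8, and slot 2 with total expected clicks 48.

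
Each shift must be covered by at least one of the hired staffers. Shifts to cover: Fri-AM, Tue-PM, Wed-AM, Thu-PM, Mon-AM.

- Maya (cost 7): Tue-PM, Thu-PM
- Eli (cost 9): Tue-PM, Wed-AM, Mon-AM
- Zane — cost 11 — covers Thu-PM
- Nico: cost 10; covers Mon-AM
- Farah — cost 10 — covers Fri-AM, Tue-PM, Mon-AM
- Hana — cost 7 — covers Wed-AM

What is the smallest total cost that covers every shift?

24

This is a weighted set-cover instance.
The greedy cost-per-new-shift heuristic would pick Eli, Maya, and Farah for 26, but a cheaper cover exists.
Choose Maya, Farah, and Hana: together they cover Fri-AM, Tue-PM, Wed-AM, Thu-PM, Mon-AM — every shift.
Total cost: 7 + 10 + 7 = 24.
No cover costs less than 24.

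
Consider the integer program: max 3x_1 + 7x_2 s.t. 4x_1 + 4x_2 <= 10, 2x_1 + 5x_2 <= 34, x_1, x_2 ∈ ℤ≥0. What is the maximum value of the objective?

14

Relaxing integrality, the LP optimum is 17.50 at (x_1,x_2) = (0, 2.5), which is not an integer point.
(x_1,x_2)=(0,2): 4·0+4·2=8≤10, 2·0+5·2=10≤34, objective 14.
(x_1,x_2)=(1,1): 4·1+4·1=8≤10, 2·1+5·1=7≤34, objective 10.
(x_1,x_2)=(0,1): 4·0+4·1=4≤10, 2·0+5·1=5≤34, objective 7.
The best lattice point is (0,2), giving 14.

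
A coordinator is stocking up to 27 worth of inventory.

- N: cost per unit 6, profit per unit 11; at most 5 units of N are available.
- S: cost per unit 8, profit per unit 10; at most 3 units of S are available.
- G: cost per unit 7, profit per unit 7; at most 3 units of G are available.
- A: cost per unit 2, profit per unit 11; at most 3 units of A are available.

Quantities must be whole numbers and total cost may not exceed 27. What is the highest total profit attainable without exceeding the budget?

66

This is a bounded integer knapsack.
2×N, 1×S, and 3×A: cost 26 ≤ 27, profit 2·11 + 1·10 + 3·11 = 65.
3×N and 3×A: cost 24 ≤ 27, profit 3·11 + 3·11 = 66.
Best is 66.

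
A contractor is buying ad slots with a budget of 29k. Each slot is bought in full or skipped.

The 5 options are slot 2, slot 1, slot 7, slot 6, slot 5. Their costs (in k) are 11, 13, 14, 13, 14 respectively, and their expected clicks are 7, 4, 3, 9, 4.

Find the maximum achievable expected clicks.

This is an integer program with binary decision variables.
slot 6 + slot 5: cost 13 + 14 = 27 ≤ 29, expected clicks 9 + 4 = 13.
slot 2 + slot 6: cost 11 + 13 = 24 ≤ 29, expected clicks 7 + 9 = 16.
slot 1 + slot 6: cost 13 + 13 = 26 ≤ 29, expected clicks 4 + 9 = 13.
Best is slot 2 and slot 6 with total expected clicks 16.

16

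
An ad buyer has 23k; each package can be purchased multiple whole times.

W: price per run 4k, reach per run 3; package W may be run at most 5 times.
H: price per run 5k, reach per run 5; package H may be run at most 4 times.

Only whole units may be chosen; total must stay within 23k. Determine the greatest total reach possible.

Take 2×W and 3×H: price 23 ≤ 23, reach 2·3 + 3·5 = 21.
No other integer combination yields more.

21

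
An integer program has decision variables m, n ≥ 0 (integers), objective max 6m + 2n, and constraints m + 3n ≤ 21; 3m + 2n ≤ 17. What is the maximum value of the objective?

32

(m,n)=(5,1) is feasible, giving 32.
(m,n)=(5,0) is feasible, giving 30.
The best lattice point is (5,1), giving 32.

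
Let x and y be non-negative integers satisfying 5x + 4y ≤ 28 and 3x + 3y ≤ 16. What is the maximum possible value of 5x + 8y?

40

The continuous relaxation peaks at (0, 5.33) with value 42.67; rounding to a feasible lattice point costs some objective.
(x,y)=(0,5) is feasible, giving 40.
(x,y)=(1,4) is feasible, giving 37.
(x,y)=(0,4) is feasible, giving 32.
No feasible integer point exceeds 40.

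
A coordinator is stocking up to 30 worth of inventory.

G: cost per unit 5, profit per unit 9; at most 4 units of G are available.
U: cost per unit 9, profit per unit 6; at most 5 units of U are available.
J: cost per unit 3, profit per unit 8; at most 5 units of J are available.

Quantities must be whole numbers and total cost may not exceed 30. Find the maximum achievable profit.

67

J has the best ratio (8/3); taking only J gives at most 5×8 = 40 (stopped by the supply cap of 5).
Mixing does better — 3×G and 5×J: cost 30 ≤ 30, profit 3·9 + 5·8 = 67.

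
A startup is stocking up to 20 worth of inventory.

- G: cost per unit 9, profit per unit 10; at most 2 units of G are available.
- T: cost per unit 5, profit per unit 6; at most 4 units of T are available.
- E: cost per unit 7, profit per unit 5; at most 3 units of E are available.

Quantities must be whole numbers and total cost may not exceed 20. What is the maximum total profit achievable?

This is a bounded integer knapsack.
1×G and 2×T: cost 19 ≤ 20, profit 1·10 + 2·6 = 22.
4×T: cost 20 ≤ 20, profit 4·6 = 24.
Best is 24.

24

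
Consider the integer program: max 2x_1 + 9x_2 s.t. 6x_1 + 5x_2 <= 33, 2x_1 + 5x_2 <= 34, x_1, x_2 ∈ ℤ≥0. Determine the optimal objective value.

54

The continuous relaxation peaks at (0, 6.6) with value 59.40; rounding to a feasible lattice point costs some objective.
(x_1,x_2)=(0,6): 6·0+5·6=30≤33, 2·0+5·6=30≤34, objective 54.
(x_1,x_2)=(1,5): 6·1+5·5=31≤33, 2·1+5·5=27≤34, objective 47.
(x_1,x_2)=(0,5): 6·0+5·5=25≤33, 2·0+5·5=25≤34, objective 45.
The best lattice point is (0,6), giving 54.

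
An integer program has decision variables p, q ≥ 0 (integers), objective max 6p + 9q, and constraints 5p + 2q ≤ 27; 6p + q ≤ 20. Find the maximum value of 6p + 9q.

The continuous relaxation peaks at (0, 13.5) with value 121.50; rounding to a feasible lattice point costs some objective.
(p,q)=(0,13): 5·0+2·13=26≤27, 6·0+1·13=13≤20, objective 117.
(p,q)=(0,12): 5·0+2·12=24≤27, 6·0+1·12=12≤20, objective 108.
Maximum is 117 at (p,q)=(0,13).

117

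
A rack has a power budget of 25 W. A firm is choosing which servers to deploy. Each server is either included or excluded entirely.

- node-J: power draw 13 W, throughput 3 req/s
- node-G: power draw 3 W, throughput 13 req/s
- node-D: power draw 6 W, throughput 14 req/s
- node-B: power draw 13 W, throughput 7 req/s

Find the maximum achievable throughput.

34

Treat it as a binary knapsack problem.
Allowing fractional choices, the relaxed optimum would be about 34.7, but servers are indivisible.
node-G + node-D: power draw 3 + 6 = 9 ≤ 25, throughput 13 + 14 = 27.
node-J + node-G + node-D: power draw 13 + 3 + 6 = 22 ≤ 25, throughput 3 + 13 + 14 = 30.
node-G + node-D + node-B: power draw 3 + 6 + 13 = 22 ≤ 25, throughput 13 + 14 + 7 = 34.
Best is node-G, node-D, and node-B with total throughput 34.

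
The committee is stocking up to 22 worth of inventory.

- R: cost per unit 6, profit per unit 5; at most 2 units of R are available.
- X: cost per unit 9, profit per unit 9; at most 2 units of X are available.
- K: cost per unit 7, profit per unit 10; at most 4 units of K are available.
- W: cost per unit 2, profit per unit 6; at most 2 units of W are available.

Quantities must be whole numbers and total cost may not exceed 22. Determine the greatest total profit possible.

This is a bounded integer knapsack.
Take 2×K and 2×W: cost 18 ≤ 22, profit 2·10 + 2·6 = 32.
W has the best ratio (6/2) and is taken to its limit of 2; remaining capacity is filled optimally with the others.

32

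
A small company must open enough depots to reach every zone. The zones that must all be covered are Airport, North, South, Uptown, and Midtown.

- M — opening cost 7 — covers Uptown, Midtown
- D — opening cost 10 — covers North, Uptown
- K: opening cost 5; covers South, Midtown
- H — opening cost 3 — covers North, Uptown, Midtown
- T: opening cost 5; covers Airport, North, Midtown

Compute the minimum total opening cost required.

13

This is a weighted set-cover instance.
Choose K, H, and T: together they cover Airport, North, South, Uptown, Midtown — every zone.
Total opening cost: 5 + 3 + 5 = 13.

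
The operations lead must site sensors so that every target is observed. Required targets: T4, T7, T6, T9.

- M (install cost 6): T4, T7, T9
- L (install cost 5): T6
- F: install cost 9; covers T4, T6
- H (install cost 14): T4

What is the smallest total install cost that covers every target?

This is an integer covering problem.
Choose M and L: together they cover T4, T7, T6, T9 — every target.
Total install cost: 6 + 5 = 11.

11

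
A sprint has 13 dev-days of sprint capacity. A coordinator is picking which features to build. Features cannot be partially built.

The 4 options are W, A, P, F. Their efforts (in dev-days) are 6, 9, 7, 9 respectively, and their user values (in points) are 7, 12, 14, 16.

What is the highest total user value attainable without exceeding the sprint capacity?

21

Take W and P: effort 6 + 7 = 13 ≤ 13, user value 7 + 14 = 21.
No other feasible combination does better.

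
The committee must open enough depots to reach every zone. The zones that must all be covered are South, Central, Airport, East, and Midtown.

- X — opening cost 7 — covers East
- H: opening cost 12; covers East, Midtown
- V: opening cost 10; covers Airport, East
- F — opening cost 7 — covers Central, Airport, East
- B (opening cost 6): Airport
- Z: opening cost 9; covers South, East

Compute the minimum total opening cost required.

Choose H, F, and Z: together they cover South, Central, Airport, East, Midtown — every zone.
Total opening cost: 12 + 7 + 9 = 28.
No cover costs less than 28.

28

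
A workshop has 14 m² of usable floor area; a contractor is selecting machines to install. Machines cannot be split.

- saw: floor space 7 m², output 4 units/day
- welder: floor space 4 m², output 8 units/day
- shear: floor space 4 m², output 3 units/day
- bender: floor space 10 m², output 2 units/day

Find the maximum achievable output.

12

Allowing fractional choices, the relaxed optimum would be about 14.4, but machines are indivisible.
welder + shear: floor space 4 + 4 = 8 ≤ 14, output 8 + 3 = 11.
saw + welder: floor space 7 + 4 = 11 ≤ 14, output 4 + 8 = 12.
welder + bender: floor space 4 + 10 = 14 ≤ 14, output 8 + 2 = 10.
Best is saw and welder with total output 12.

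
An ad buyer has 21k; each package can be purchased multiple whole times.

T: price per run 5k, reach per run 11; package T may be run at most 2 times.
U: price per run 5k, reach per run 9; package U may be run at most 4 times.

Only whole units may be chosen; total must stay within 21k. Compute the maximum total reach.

40

Take 2×T and 2×U: price 20 ≤ 21, reach 2·11 + 2·9 = 40.
T has the best ratio (11/5) and is taken to its limit of 2; remaining capacity is filled optimally with the others.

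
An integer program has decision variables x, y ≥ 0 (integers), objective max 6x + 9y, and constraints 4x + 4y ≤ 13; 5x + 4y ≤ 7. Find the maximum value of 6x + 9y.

(x,y)=(0,1) is feasible, giving 9.
(x,y)=(1,0) is feasible, giving 6.
(x,y)=(0,0) is feasible, giving 0.
No feasible integer point exceeds 9.

9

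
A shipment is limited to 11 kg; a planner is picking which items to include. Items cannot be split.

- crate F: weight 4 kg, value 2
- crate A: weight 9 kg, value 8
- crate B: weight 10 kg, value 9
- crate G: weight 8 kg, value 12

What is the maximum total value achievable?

12

Take crate G: weight 8 ≤ 11, value 12.
No other feasible combination does better.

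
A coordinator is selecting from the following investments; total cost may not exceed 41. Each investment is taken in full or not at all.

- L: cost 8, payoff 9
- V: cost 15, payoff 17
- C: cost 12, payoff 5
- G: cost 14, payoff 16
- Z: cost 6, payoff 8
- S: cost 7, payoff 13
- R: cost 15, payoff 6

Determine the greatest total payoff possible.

L + G + Z + S: cost 8 + 14 + 6 + 7 = 35 ≤ 41, payoff 9 + 16 + 8 + 13 = 46.
L + V + Z + S: cost 8 + 15 + 6 + 7 = 36 ≤ 41, payoff 9 + 17 + 8 + 13 = 47.
V + G + S: cost 15 + 14 + 7 = 36 ≤ 41, payoff 17 + 16 + 13 = 46.
Best is L, V, Z, and S with total payoff 47.

47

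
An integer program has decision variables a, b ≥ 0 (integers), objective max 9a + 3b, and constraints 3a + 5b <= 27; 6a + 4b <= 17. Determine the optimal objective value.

(a,b)=(2,1): 3·2+5·1=11≤27, 6·2+4·1=16≤17, objective 21.
(a,b)=(2,0): 3·2+5·0=6≤27, 6·2+4·0=12≤17, objective 18.
(a,b)=(1,2): 3·1+5·2=13≤27, 6·1+4·2=14≤17, objective 15.
Maximum is 21 at (a,b)=(2,1).

21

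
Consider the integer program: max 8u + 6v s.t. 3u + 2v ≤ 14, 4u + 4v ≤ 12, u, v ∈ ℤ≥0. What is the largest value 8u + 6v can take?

(u,v)=(3,0): 3·3+2·0=9≤14, 4·3+4·0=12≤12, objective 24.
(u,v)=(2,1): 3·2+2·1=8≤14, 4·2+4·1=12≤12, objective 22.
(u,v)=(2,0): 3·2+2·0=6≤14, 4·2+4·0=8≤12, objective 16.
Maximum is 24 at (u,v)=(3,0).

24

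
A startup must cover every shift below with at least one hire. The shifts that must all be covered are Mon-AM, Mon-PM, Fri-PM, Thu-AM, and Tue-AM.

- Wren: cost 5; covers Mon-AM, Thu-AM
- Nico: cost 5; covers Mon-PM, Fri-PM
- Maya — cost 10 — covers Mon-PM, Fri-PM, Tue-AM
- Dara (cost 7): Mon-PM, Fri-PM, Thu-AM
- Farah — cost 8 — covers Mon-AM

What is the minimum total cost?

This is an integer covering problem.
The greedy cost-per-new-shift heuristic would pick Dara, Wren, and Maya for 22, but a cheaper cover exists.
Choose Wren and Maya: together they cover Mon-AM, Mon-PM, Fri-PM, Thu-AM, Tue-AM — every shift.
Total cost: 5 + 10 = 15.
No cover costs less than 15.

15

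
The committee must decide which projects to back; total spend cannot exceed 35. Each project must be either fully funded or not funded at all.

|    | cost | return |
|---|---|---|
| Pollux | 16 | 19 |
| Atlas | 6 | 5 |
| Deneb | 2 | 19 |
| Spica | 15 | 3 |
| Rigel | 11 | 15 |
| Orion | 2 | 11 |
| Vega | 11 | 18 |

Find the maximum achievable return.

68

Take Atlas, Deneb, Rigel, Orion, and Vega: cost 6 + 2 + 11 + 2 + 11 = 32 ≤ 35, return 5 + 19 + 15 + 11 + 18 = 68.
No other feasible combination does better.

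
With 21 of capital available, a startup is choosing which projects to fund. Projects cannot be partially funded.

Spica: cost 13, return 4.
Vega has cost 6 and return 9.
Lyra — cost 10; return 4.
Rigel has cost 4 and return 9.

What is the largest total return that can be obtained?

22

Vega + Lyra + Rigel: cost 6 + 10 + 4 = 20 ≤ 21, return 9 + 4 + 9 = 22.
Lyra + Rigel: cost 10 + 4 = 14 ≤ 21, return 4 + 9 = 13.
Vega + Rigel: cost 6 + 4 = 10 ≤ 21, return 9 + 9 = 18.
Best is Vega, Lyra, and Rigel with total return 22.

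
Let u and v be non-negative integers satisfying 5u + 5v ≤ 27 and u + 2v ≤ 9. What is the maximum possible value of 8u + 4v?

40

The continuous relaxation peaks at (5.4, 0) with value 43.20; rounding to a feasible lattice point costs some objective.
(u,v)=(5,0): 5·5+5·0=25≤27, 1·5+2·0=5≤9, objective 40.
(u,v)=(4,1): 5·4+5·1=25≤27, 1·4+2·1=6≤9, objective 36.
(u,v)=(4,0): 5·4+5·0=20≤27, 1·4+2·0=4≤9, objective 32.
Maximum is 40 at (u,v)=(5,0).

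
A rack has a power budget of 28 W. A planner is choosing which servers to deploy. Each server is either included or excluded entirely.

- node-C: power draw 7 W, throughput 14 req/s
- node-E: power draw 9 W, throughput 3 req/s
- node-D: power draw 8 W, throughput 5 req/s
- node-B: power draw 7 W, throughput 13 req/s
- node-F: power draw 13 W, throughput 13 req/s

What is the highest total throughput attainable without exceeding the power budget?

40

This is an integer program with binary decision variables.
Allowing fractional choices, the relaxed optimum would be about 40.6, but servers are indivisible.
node-C + node-D + node-B: power draw 7 + 8 + 7 = 22 ≤ 28, throughput 14 + 5 + 13 = 32.
node-C + node-B + node-F: power draw 7 + 7 + 13 = 27 ≤ 28, throughput 14 + 13 + 13 = 40.
Best is node-C, node-B, and node-F with total throughput 40.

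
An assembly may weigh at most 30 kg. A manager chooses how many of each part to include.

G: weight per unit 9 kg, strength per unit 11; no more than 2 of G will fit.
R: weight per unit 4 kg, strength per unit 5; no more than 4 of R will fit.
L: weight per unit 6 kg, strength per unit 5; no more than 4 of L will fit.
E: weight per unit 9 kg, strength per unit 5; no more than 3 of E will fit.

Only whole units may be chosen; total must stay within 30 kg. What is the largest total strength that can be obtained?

2×G and 3×R: weight 30 ≤ 30, strength 2·11 + 3·5 = 37.
2×G and 2×L: weight 30 ≤ 30, strength 2·11 + 2·5 = 32.
Best is 37.

37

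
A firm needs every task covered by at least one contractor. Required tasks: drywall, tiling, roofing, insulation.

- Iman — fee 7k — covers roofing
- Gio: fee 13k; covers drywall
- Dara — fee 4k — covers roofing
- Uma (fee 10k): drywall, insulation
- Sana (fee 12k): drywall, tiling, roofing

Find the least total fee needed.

Choose Uma and Sana: together they cover drywall, tiling, roofing, insulation — every task.
Total fee: 10 + 12 = 22.

22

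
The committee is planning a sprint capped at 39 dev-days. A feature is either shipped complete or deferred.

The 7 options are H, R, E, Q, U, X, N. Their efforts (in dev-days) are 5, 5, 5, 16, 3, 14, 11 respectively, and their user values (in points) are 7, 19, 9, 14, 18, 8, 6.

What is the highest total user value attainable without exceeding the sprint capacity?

Allowing fractional choices, the relaxed optimum would be about 69.9, but features are indivisible.
H + R + E + U + X: effort 5 + 5 + 5 + 3 + 14 = 32 ≤ 39, user value 7 + 19 + 9 + 18 + 8 = 61.
H + R + E + Q + U: effort 5 + 5 + 5 + 16 + 3 = 34 ≤ 39, user value 7 + 19 + 9 + 14 + 18 = 67.
Best is H, R, E, Q, and U with total user value 67.

67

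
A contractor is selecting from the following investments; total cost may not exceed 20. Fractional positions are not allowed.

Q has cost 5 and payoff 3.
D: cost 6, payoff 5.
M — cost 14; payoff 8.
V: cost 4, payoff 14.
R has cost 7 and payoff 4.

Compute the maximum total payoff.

Take D, V, and R: cost 6 + 4 + 7 = 17 ≤ 20, payoff 5 + 14 + 4 = 23.
No other feasible combination does better.

23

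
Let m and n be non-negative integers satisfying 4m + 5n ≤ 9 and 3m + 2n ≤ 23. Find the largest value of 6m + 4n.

12

The continuous relaxation peaks at (2.25, 0) with value 13.50; rounding to a feasible lattice point costs some objective.
(m,n)=(2,0): 4·2+5·0=8≤9, 3·2+2·0=6≤23, objective 12.
(m,n)=(1,1): 4·1+5·1=9≤9, 3·1+2·1=5≤23, objective 10.
(m,n)=(1,0): 4·1+5·0=4≤9, 3·1+2·0=3≤23, objective 6.
No feasible integer point exceeds 12.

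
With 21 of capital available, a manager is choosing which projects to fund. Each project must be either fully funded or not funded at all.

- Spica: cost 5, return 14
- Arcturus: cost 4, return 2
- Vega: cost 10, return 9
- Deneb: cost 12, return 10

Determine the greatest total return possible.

This is an integer program with binary decision variables.
Allowing fractional choices, the relaxed optimum would be about 28.0, but projects are indivisible.
Spica + Arcturus + Deneb: cost 5 + 4 + 12 = 21 ≤ 21, return 14 + 2 + 10 = 26.
Spica + Arcturus + Vega: cost 5 + 4 + 10 = 19 ≤ 21, return 14 + 2 + 9 = 25.
Best is Spica, Arcturus, and Deneb with total return 26.

26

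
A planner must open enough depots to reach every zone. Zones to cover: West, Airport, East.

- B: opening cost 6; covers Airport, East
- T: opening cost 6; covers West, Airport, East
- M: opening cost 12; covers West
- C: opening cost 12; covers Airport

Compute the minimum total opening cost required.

6

T alone covers West, Airport, East — every zone.
Total opening cost: 6.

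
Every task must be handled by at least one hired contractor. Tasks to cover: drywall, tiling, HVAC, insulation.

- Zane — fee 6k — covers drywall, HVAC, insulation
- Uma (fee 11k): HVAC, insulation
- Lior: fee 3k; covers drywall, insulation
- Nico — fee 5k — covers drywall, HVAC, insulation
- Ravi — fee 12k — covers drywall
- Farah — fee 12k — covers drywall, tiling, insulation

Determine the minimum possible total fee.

17

This is an integer covering problem.
Choose Nico and Farah: together they cover drywall, tiling, HVAC, insulation — every task.
Total fee: 5 + 12 = 17.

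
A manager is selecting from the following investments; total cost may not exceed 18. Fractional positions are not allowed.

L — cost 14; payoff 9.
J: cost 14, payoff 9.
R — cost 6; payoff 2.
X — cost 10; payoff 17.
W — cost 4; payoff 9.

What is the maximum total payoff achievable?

Allowing fractional choices, the relaxed optimum would be about 28.6, but investments are indivisible.
X + W: cost 10 + 4 = 14 ≤ 18, payoff 17 + 9 = 26.
R + X: cost 6 + 10 = 16 ≤ 18, payoff 2 + 17 = 19.
L + W: cost 14 + 4 = 18 ≤ 18, payoff 9 + 9 = 18.
Best is X and W with total payoff 26.

26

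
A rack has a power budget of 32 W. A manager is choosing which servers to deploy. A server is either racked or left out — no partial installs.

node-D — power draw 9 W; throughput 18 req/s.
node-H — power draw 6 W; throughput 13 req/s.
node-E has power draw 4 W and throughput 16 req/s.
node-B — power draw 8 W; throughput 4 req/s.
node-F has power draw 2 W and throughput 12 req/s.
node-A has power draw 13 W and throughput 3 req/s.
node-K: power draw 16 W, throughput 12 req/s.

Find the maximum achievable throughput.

This is a 0-1 knapsack instance.
Allowing fractional choices, the relaxed optimum would be about 67.2, but servers are indivisible.
node-D + node-H + node-E + node-B + node-F: power draw 9 + 6 + 4 + 8 + 2 = 29 ≤ 32, throughput 18 + 13 + 16 + 4 + 12 = 63.
node-D + node-E + node-F + node-K: power draw 9 + 4 + 2 + 16 = 31 ≤ 32, throughput 18 + 16 + 12 + 12 = 58.
node-D + node-H + node-E + node-F: power draw 9 + 6 + 4 + 2 = 21 ≤ 32, throughput 18 + 13 + 16 + 12 = 59.
Best is node-D, node-H, node-E, node-B, and node-F with total throughput 63.

63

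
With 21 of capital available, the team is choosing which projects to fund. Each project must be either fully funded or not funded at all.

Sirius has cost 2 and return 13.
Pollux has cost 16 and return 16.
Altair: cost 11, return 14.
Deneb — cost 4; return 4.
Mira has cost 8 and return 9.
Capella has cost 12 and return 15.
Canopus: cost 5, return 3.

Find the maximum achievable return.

Sirius + Altair + Deneb: cost 2 + 11 + 4 = 17 ≤ 21, return 13 + 14 + 4 = 31.
Sirius + Altair + Mira: cost 2 + 11 + 8 = 21 ≤ 21, return 13 + 14 + 9 = 36.
Sirius + Deneb + Capella: cost 2 + 4 + 12 = 18 ≤ 21, return 13 + 4 + 15 = 32.
Best is Sirius, Altair, and Mira with total return 36.

36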